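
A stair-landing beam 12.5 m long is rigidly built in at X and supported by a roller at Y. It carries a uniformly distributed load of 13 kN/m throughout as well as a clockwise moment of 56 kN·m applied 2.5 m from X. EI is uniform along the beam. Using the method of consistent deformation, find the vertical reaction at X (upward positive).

Choose R_Y as the redundant. The primary structure is the cantilever fixed at X.
Deflection at Y on the released cantilever, summing each load's contribution:
  UDL 13: wL⁴/(8EI) = 39673/EI
  clockwise couple 56 at a = 2.5: M₀a(2L − a)/(2EI) = 1575/EI
  δ_0 = 41248/EI
Flexibility coefficient — unit upward force at Y: δ_{YY} = L³/(3EI) = 651/EI.
Compatibility at Y: δ_0 − R_Y·δ_{YY} = 0, so R_Y = 41248/651 = 63.36 kN.
Vertical equilibrium: R_X = ΣP − R_Y = 162.5 − 63.36 = 99.14 kN.

R_X = 99.14 kN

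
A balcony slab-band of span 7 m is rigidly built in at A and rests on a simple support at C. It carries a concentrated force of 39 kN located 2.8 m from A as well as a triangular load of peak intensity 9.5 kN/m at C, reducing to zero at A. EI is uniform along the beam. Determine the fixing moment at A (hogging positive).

Release the roller at C. Primary structure: cantilever fixed at A.
Free-end deflection of the primary structure under the applied loading (downward +):
  point load 39 at a = 2.8: Pa²(3L − a)/(6EI) = 927.5/EI
  triangular load, peak 9.5 at the free end: 11w₀L⁴/(120EI) = 2091/EI
  δ_0 = 3018/EI
Tip deflection under a unit load at C: L³/(3EI) = 114.3/EI.
The prop prevents deflection at C: R_C = δ_0/δ_{CC} = 3018/114.3 = 26.4 kN.
Moment equilibrium about A: M_A = Σ(load moments about A) − R_C·L = 264.4 − 26.4×7 = 79.57 kN·m.

M_A = 79.57 kN·m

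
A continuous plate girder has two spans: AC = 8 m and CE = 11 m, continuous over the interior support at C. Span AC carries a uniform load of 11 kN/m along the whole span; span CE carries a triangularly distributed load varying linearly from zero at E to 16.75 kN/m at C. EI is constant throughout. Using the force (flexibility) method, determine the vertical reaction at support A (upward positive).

Release continuity at C by inserting a hinge; the redundant is the internal moment M_C. The primary structure is two simply-supported spans AC and CE.
Rotations at C on the released spans (each span's end-slope, ×1/EI):
  span AC: UDL 11: wL³/(24EI) = 234.7/EI
  span CE: triangular load, peak 16.75: w₀L³/(45EI) = 495.4/EI
  relative rotation θ_0 = (234.7 + 495.4)/EI = 730.1/EI
A unit hogging moment at C produces rotation L₁/(3EI) + L₂/(3EI) = 6.333/EI.
Slope continuity at C: θ_0 = M_C·6.333/EI, so M_C = 730.1/6.333 = 115.3 kN·m (hogging).
Span AC, ΣM about A with M_C applied at C: R_C^{AC}·8 = 352 + 115.3, so R_C^{AC} = 58.41 kN and R_A = 88 − 58.41 = 29.59 kN.

R_A = 29.59 kN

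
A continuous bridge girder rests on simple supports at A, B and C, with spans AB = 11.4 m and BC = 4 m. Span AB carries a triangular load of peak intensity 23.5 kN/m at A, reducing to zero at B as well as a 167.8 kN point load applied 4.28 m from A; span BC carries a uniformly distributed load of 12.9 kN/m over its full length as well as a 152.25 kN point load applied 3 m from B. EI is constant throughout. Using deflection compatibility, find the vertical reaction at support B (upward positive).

R_B = 301.7 kN

Take M_B as the redundant. Released structure: two simple spans AB and BC with a hinge at B.
Rotations at B on the released spans (each span's end-slope, ×1/EI):
  span AB: triangular load, peak 23.5: 7w₀L³/(360EI) = 677/EI
  span AB: point load 167.8 at a = 4.28: Pab(L + a)/(6LEI) = 1172/EI
  span BC: UDL 12.9: wL³/(24EI) = 34.4/EI
  span BC: point load 152.25 at a = 3: Pab(L + b)/(6LEI) = 95.16/EI
  relative rotation θ_0 = (1849 + 129.6)/EI = 1979/EI
A unit hogging moment at B produces rotation L₁/(3EI) + L₂/(3EI) = 5.133/EI.
Compatibility: M_B·(L₁+L₂)/(3EI) = θ_0, giving M_B = 385.5 kN·m (hogging).
Span AB, ΣM about A with M_B applied at B: R_B^{AB}·11.4 = 1227 + 385.5, so R_B^{AB} = 141.5 kN and R_A = 301.8 − 141.5 = 160.3 kN.
Span BC, ΣM about C: R_B^{BC}·4 = 255.4 + 385.5, so R_B^{BC} = 160.2 kN and R_C = 203.8 − 160.2 = 43.62 kN.
R_B = 141.5 + 160.2 = 301.7 kN.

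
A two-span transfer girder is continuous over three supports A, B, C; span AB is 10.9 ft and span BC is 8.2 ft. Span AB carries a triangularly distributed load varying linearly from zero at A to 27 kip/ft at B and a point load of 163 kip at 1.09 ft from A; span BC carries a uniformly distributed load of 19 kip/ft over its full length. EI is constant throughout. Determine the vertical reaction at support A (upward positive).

Release continuity at B by inserting a hinge; the redundant is the internal moment M_B. The primary structure is two simply-supported spans AB and BC.
Rotations at B on the released spans (each span's end-slope, ×1/EI):
  span AB: triangular load, peak 27: w₀L³/(45EI) = 777/EI
  span AB: point load 163 at a = 1.09: Pab(L + a)/(6LEI) = 319.5/EI
  span BC: UDL 19: wL³/(24EI) = 436.5/EI
  relative rotation θ_0 = (1097 + 436.5)/EI = 1533/EI
A unit hogging moment at B produces rotation L₁/(3EI) + L₂/(3EI) = 6.367/EI.
Slope continuity at B: θ_0 = M_B·6.367/EI, so M_B = 1533/6.367 = 240.8 kip·ft (hogging).
Span AB, ΣM about A with M_B applied at B: R_B^{AB}·10.9 = 1247 + 240.8, so R_B^{AB} = 136.5 kip and R_A = 310.1 − 136.5 = 173.7 kip.

R_A = 173.7 kip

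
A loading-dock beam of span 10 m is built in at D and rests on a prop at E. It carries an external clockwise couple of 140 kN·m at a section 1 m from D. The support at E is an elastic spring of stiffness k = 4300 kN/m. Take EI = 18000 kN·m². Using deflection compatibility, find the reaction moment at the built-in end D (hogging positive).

M_D = 100.6 kN·m

Choose R_E as the redundant. The primary structure is the cantilever fixed at D.
Primary-structure tip deflection at E by superposition:
  clockwise couple 140 at a = 1: M₀a(2L − a)/(2EI) = 1330/EI
Flexibility coefficient — unit upward force at E: δ_{EE} = L³/(3EI) = 333.3/EI.
With EI = 18000 kN·m²: δ_0 = 0.073889 m and δ_{EE} = 0.018519 m/kN.
Compatibility — the spring shortens by R_E/k under the reaction it provides: δ_0 − R_E·δ_{EE} = R_E/k. With 1/k = 0.000233 m/kN, R_E = δ_0 / (δ_{EE} + 1/k) = 0.073889 / (0.018519 + 0.000233) = 3.941 kN.
Moment equilibrium about D: M_D = Σ(load moments about D) − R_E·L = 140 − 3.941×10 = 100.6 kN·m.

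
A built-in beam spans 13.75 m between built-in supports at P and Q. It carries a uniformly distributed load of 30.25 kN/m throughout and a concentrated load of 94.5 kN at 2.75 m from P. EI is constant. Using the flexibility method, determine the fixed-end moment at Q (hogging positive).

M_Q = 518.2 kN·m

Take the two fixed-end moments M_P, M_Q as redundants; the released structure is the simple span PQ.
On the primary (simply-supported) span, the end slopes from the loading are:
  at P: UDL 30.25: wL³/(24EI) = 3277/EI
  at Q: UDL 30.25: wL³/(24EI) = 3277/EI
  at P: point load 94.5 at a = 2.75: Pab(L + b)/(6LEI) = 857.6/EI
  at Q: point load 94.5 at a = 2.75: Pab(L + a)/(6LEI) = 571.7/EI
  θ_P0 = 4134/EI,  θ_Q0 = 3848/EI
Flexibility coefficients: a unit moment at one end gives L/(3EI) there and L/(6EI) at the far end, so f₁₁ = f₂₂ = 4.583/EI and f₁₂ = f₂₁ = 2.292/EI.
Compatibility — zero rotation at each built-in end:
  4.583 M_P + 2.292 M_Q = 4134
  2.292 M_P + 4.583 M_Q = 3848
Solving the pair gives M_P = 642.9 kN·m and M_Q = 518.2 kN·m (hogging).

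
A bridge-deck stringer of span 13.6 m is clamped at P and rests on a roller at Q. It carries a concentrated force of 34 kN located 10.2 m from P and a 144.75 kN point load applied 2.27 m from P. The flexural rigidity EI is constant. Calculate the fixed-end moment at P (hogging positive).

M_P = 305.1 kN·m

Release the roller at Q. Primary structure: cantilever fixed at P.
Deflection at Q on the released cantilever, summing each load's contribution:
  point load 34 at a = 10.2: Pa²(3L − a)/(6EI) = 18041/EI
  point load 144.75 at a = 2.27: Pa²(3L − a)/(6EI) = 4790/EI
  δ_0 = 22830/EI
Tip deflection under a unit load at Q: L³/(3EI) = 838.5/EI.
The prop prevents deflection at Q: R_Q = δ_0/δ_{QQ} = 22830/838.5 = 27.23 kN.
Moment equilibrium about P: M_P = Σ(load moments about P) − R_Q·L = 675.4 − 27.23×13.6 = 305.1 kN·m.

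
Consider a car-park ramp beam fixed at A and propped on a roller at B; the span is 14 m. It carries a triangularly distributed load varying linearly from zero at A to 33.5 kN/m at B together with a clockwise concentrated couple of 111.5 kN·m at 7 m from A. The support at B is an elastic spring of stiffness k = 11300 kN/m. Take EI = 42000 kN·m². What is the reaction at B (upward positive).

Remove the prop at B; the released (primary) structure is a cantilever built in at A.
Free-end deflection of the primary structure under the applied loading (downward +):
  triangular load, peak 33.5 at the free end: 11w₀L⁴/(120EI) = 117969/EI
  clockwise couple 111.5 at a = 7: M₀a(2L − a)/(2EI) = 8195/EI
  δ_0 = 126164/EI
Tip deflection under a unit load at B: L³/(3EI) = 914.7/EI.
With EI = 42000 kN·m²: δ_0 = 3.0039 m and δ_{BB} = 0.021778 m/kN.
Compatibility — the spring shortens by R_B/k under the reaction it provides: δ_0 − R_B·δ_{BB} = R_B/k. With 1/k = 0.000088 m/kN, R_B = δ_0 / (δ_{BB} + 1/k) = 3.0039 / (0.021778 + 0.000088) = 137.4 kN.

R_B = 137.4 kN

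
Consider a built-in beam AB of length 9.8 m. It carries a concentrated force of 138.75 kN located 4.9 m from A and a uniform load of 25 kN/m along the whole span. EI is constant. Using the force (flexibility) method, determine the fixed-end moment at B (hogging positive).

Take the two fixed-end moments M_A, M_B as redundants; the released structure is the simple span AB.
Simple-span end rotations at A and B under the given loads:
  at A: point load 138.75 at a = 4.9: Pab(L + b)/(6LEI) = 832.8/EI
  at B: point load 138.75 at a = 4.9: Pab(L + a)/(6LEI) = 832.8/EI
  at A: UDL 25: wL³/(24EI) = 980.4/EI
  at B: UDL 25: wL³/(24EI) = 980.4/EI
  θ_A0 = 1813/EI,  θ_B0 = 1813/EI
Flexibility coefficients: a unit moment at one end gives L/(3EI) there and L/(6EI) at the far end, so f₁₁ = f₂₂ = 3.267/EI and f₁₂ = f₂₁ = 1.633/EI.
Compatibility — zero rotation at each built-in end:
  3.267 M_A + 1.633 M_B = 1813
  1.633 M_A + 3.267 M_B = 1813
Solving the pair gives M_A = 370.1 kN·m and M_B = 370.1 kN·m (hogging).

M_B = 370.1 kN·m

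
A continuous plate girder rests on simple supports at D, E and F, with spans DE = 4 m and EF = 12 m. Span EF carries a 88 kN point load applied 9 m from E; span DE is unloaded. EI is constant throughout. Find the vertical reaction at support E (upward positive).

R_E = 52.94 kN

Take M_E as the redundant. Released structure: two simple spans DE and EF with a hinge at E.
End slopes at the hinge E, treating each span as simply supported:
  span EF: point load 88 at a = 9: Pab(L + b)/(6LEI) = 495/EI
  relative rotation θ_0 = (0 + 495)/EI = 495/EI
A unit hogging moment at E produces rotation L₁/(3EI) + L₂/(3EI) = 5.333/EI.
Slope continuity at E: θ_0 = M_E·5.333/EI, so M_E = 495/5.333 = 92.81 kN·m (hogging).
Span DE, ΣM about D with M_E applied at E: R_E^{DE}·4 = 0 + 92.81, so R_E^{DE} = 23.2 kN and R_D = 0 − 23.2 = -23.2 kN.
Span EF, ΣM about F: R_E^{EF}·12 = 264 + 92.81, so R_E^{EF} = 29.73 kN and R_F = 88 − 29.73 = 58.27 kN.
R_E = 23.2 + 29.73 = 52.94 kN.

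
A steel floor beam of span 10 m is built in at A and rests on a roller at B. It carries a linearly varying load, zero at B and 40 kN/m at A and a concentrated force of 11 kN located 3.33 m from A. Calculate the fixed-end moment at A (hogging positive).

Choose R_B as the redundant. The primary structure is the cantilever fixed at A.
Deflection at B on the released cantilever, summing each load's contribution:
  triangular load, peak 40 at the fixed end: w₀L⁴/(30EI) = 13333/EI
  point load 11 at a = 3.33: Pa²(3L − a)/(6EI) = 542.2/EI
  δ_0 = 13876/EI
Flexibility coefficient — unit upward force at B: δ_{BB} = L³/(3EI) = 333.3/EI.
The prop prevents deflection at B: R_B = δ_0/δ_{BB} = 13876/333.3 = 41.63 kN.
Moment equilibrium about A: M_A = Σ(load moments about A) − R_B·L = 703.3 − 41.63×10 = 287 kN·m.

M_A = 287 kN·m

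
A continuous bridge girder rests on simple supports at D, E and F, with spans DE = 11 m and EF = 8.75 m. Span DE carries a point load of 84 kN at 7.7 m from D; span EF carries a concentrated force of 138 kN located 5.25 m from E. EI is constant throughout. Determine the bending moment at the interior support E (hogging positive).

Take M_E as the redundant. Released structure: two simple spans DE and EF with a hinge at E.
Discontinuity in slope at E on the released structure — sum the simple-span end rotations:
  span DE: point load 84 at a = 7.7: Pab(L + a)/(6LEI) = 604.8/EI
  span EF: point load 138 at a = 5.25: Pab(L + b)/(6LEI) = 591.7/EI
  relative rotation θ_0 = (604.8 + 591.7)/EI = 1196/EI
A unit hogging moment at E produces rotation L₁/(3EI) + L₂/(3EI) = 6.583/EI.
Slope continuity at E: θ_0 = M_E·6.583/EI, so M_E = 1196/6.583 = 181.7 kN·m (hogging).

M_E = 181.7 kN·m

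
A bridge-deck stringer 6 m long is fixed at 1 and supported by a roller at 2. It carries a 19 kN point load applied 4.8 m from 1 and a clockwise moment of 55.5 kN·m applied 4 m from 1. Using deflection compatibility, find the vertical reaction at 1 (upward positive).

Take the reaction at 2 as the redundant and release it; the primary structure is a cantilever fixed at 1.
Free-end deflection of the primary structure under the applied loading (downward +):
  point load 19 at a = 4.8: Pa²(3L − a)/(6EI) = 963.1/EI
  clockwise couple 55.5 at a = 4: M₀a(2L − a)/(2EI) = 888/EI
  δ_0 = 1851/EI
Tip deflection under a unit load at 2: L³/(3EI) = 72/EI.
The prop prevents deflection at 2: R_2 = δ_0/δ_{22} = 1851/72 = 25.71 kN.
Vertical equilibrium: R_1 = ΣP − R_2 = 19 − 25.71 = -6.709 kN.

R_1 = -6.709 kN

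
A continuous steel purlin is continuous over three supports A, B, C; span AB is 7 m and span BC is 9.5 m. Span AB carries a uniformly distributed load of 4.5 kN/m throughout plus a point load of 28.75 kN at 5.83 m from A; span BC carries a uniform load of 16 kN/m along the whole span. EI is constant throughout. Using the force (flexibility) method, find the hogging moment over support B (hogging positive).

Take M_B as the redundant. Released structure: two simple spans AB and BC with a hinge at B.
Discontinuity in slope at B on the released structure — sum the simple-span end rotations:
  span AB: UDL 4.5: wL³/(24EI) = 64.31/EI
  span AB: point load 28.75 at a = 5.83: Pab(L + a)/(6LEI) = 59.91/EI
  span BC: UDL 16: wL³/(24EI) = 571.6/EI
  relative rotation θ_0 = (124.2 + 571.6)/EI = 695.8/EI
A unit hogging moment at B produces rotation L₁/(3EI) + L₂/(3EI) = 5.5/EI.
Slope continuity at B: θ_0 = M_B·5.5/EI, so M_B = 695.8/5.5 = 126.5 kN·m (hogging).

M_B = 126.5 kN·m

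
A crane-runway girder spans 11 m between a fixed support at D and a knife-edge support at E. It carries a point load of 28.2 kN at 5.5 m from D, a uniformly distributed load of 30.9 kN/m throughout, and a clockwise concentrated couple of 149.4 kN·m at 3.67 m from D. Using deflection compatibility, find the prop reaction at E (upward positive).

Choose R_E as the redundant. The primary structure is the cantilever fixed at D.
Deflection at E on the released cantilever, summing each load's contribution:
  point load 28.2 at a = 5.5: Pa²(3L − a)/(6EI) = 3910/EI
  UDL 30.9: wL⁴/(8EI) = 56551/EI
  clockwise couple 149.4 at a = 3.67: M₀a(2L − a)/(2EI) = 5025/EI
  δ_0 = 65486/EI
Tip deflection under a unit load at E: L³/(3EI) = 443.7/EI.
Compatibility at E: δ_0 − R_E·δ_{EE} = 0, so R_E = 65486/443.7 = 147.6 kN.

R_E = 147.6 kN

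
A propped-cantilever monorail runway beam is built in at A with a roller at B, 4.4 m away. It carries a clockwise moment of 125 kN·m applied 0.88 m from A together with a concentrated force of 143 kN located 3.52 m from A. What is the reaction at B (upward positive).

Choose R_B as the redundant. The primary structure is the cantilever fixed at A.
Free-end deflection of the primary structure under the applied loading (downward +):
  clockwise couple 125 at a = 0.88: M₀a(2L − a)/(2EI) = 435.6/EI
  point load 143 at a = 3.52: Pa²(3L − a)/(6EI) = 2859/EI
  δ_0 = 3294/EI
Tip deflection under a unit load at B: L³/(3EI) = 28.39/EI.
Compatibility at B: δ_0 − R_B·δ_{BB} = 0, so R_B = 3294/28.39 = 116 kN.

R_B = 116 kN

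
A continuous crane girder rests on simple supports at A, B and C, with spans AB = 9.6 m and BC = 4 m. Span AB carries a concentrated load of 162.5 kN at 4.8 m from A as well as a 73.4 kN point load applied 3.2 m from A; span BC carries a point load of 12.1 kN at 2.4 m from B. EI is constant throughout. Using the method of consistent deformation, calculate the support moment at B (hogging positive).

Release continuity at B by inserting a hinge; the redundant is the internal moment M_B. The primary structure is two simply-supported spans AB and BC.
Rotations at B on the released spans (each span's end-slope, ×1/EI):
  span AB: point load 162.5 at a = 4.8: Pab(L + a)/(6LEI) = 936/EI
  span AB: point load 73.4 at a = 3.2: Pab(L + a)/(6LEI) = 334.1/EI
  span BC: point load 12.1 at a = 2.4: Pab(L + b)/(6LEI) = 10.84/EI
  relative rotation θ_0 = (1270 + 10.84)/EI = 1281/EI
A unit hogging moment at B produces rotation L₁/(3EI) + L₂/(3EI) = 4.533/EI.
Compatibility: M_B·(L₁+L₂)/(3EI) = θ_0, giving M_B = 282.5 kN·m (hogging).

M_B = 282.5 kN·m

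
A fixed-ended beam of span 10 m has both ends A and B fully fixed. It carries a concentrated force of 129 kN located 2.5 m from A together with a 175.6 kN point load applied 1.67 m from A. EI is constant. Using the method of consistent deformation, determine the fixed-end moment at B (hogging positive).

Take the two fixed-end moments M_A, M_B as redundants; the released structure is the simple span AB.
End rotations of the released simple span under the applied load (×1/EI):
  at A: point load 129 at a = 2.5: Pab(L + b)/(6LEI) = 705.5/EI
  at B: point load 129 at a = 2.5: Pab(L + a)/(6LEI) = 503.9/EI
  at A: point load 175.6 at a = 1.67: Pab(L + b)/(6LEI) = 746.3/EI
  at B: point load 175.6 at a = 1.67: Pab(L + a)/(6LEI) = 475.1/EI
  θ_A0 = 1452/EI,  θ_B0 = 979/EI
Flexibility coefficients: a unit moment at one end gives L/(3EI) there and L/(6EI) at the far end, so f₁₁ = f₂₂ = 3.333/EI and f₁₂ = f₂₁ = 1.667/EI.
Compatibility — zero rotation at each built-in end:
  3.333 M_A + 1.667 M_B = 1452
  1.667 M_A + 3.333 M_B = 979
Solving the pair gives M_A = 384.9 kN·m and M_B = 101.3 kN·m (hogging).

M_B = 101.3 kN·m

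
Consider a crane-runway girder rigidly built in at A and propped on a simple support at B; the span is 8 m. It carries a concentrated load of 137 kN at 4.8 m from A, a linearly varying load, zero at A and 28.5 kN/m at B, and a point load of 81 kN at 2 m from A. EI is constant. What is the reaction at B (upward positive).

R_B = 128.8 kN

Take the reaction at B as the redundant and release it; the primary structure is a cantilever fixed at A.
Primary-structure tip deflection at B by superposition:
  point load 137 at a = 4.8: Pa²(3L − a)/(6EI) = 10101/EI
  triangular load, peak 28.5 at the free end: 11w₀L⁴/(120EI) = 10701/EI
  point load 81 at a = 2: Pa²(3L − a)/(6EI) = 1188/EI
  δ_0 = 21990/EI
Flexibility coefficient — unit upward force at B: δ_{BB} = L³/(3EI) = 170.7/EI.
Compatibility at B: δ_0 − R_B·δ_{BB} = 0, so R_B = 21990/170.7 = 128.8 kN.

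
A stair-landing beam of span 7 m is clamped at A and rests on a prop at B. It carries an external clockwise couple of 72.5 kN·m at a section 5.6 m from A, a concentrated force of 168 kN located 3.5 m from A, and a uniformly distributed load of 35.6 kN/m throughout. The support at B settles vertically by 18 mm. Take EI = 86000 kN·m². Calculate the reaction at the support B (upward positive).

R_B = 147.3 kN

Remove the prop at B; the released (primary) structure is a cantilever built in at A.
Deflection at B on the released cantilever, summing each load's contribution:
  clockwise couple 72.5 at a = 5.6: M₀a(2L − a)/(2EI) = 1705/EI
  point load 168 at a = 3.5: Pa²(3L − a)/(6EI) = 6002/EI
  UDL 35.6: wL⁴/(8EI) = 10684/EI
  δ_0 = 18392/EI
Tip deflection under a unit load at B: L³/(3EI) = 114.3/EI.
With EI = 86000 kN·m²: δ_0 = 0.21386 m and δ_{BB} = 0.001329 m/kN.
Compatibility — the beam at B must follow the support down by 0.018 m: δ_0 − R_B·δ_{BB} = 0.018, so R_B = (0.21386 − 0.018)/0.001329 = 147.3 kN.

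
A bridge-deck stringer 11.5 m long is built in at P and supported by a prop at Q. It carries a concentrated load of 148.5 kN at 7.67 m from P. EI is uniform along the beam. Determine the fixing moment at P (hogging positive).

M_P = 252.8 kN·m

Take the reaction at Q as the redundant and release it; the primary structure is a cantilever fixed at P.
Primary-structure tip deflection at Q by superposition:
  point load 148.5 at a = 7.67: Pa²(3L − a)/(6EI) = 39065/EI
Tip deflection under a unit load at Q: L³/(3EI) = 507/EI.
Compatibility at Q: δ_0 − R_Q·δ_{QQ} = 0, so R_Q = 39065/507 = 77.06 kN.
Moment equilibrium about P: M_P = Σ(load moments about P) − R_Q·L = 1139 − 77.06×11.5 = 252.8 kN·m.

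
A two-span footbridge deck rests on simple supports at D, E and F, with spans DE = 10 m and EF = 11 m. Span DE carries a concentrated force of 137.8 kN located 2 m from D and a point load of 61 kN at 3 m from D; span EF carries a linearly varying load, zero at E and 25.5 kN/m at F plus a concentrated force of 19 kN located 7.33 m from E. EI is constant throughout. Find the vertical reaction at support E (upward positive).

R_E = 139.6 kN

Release continuity at E by inserting a hinge; the redundant is the internal moment M_E. The primary structure is two simply-supported spans DE and EF.
Rotations at E on the released spans (each span's end-slope, ×1/EI):
  span DE: point load 137.8 at a = 2: Pab(L + a)/(6LEI) = 441/EI
  span DE: point load 61 at a = 3: Pab(L + a)/(6LEI) = 277.6/EI
  span EF: triangular load, peak 25.5: 7w₀L³/(360EI) = 660/EI
  span EF: point load 19 at a = 7.33: Pab(L + b)/(6LEI) = 113.6/EI
  relative rotation θ_0 = (718.5 + 773.6)/EI = 1492/EI
A unit hogging moment at E produces rotation L₁/(3EI) + L₂/(3EI) = 7/EI.
Compatibility: M_E·(L₁+L₂)/(3EI) = θ_0, giving M_E = 213.2 kN·m (hogging).
Span DE, ΣM about D with M_E applied at E: R_E^{DE}·10 = 458.6 + 213.2, so R_E^{DE} = 67.18 kN and R_D = 198.8 − 67.18 = 131.6 kN.
Span EF, ΣM about F: R_E^{EF}·11 = 584 + 213.2, so R_E^{EF} = 72.47 kN and R_F = 159.2 − 72.47 = 86.78 kN.
R_E = 67.18 + 72.47 = 139.6 kN.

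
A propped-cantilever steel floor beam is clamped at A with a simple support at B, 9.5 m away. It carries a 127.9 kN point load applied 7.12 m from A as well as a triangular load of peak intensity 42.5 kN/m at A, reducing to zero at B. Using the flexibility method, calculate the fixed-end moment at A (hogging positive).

Take the reaction at B as the redundant and release it; the primary structure is a cantilever fixed at A.
Free-end deflection of the primary structure under the applied loading (downward +):
  point load 127.9 at a = 7.12: Pa²(3L − a)/(6EI) = 23104/EI
  triangular load, peak 42.5 at the fixed end: w₀L⁴/(30EI) = 11539/EI
  δ_0 = 34643/EI
Tip deflection under a unit load at B: L³/(3EI) = 285.8/EI.
Compatibility at B: δ_0 − R_B·δ_{BB} = 0, so R_B = 34643/285.8 = 121.2 kN.
Moment equilibrium about A: M_A = Σ(load moments about A) − R_B·L = 1550 − 121.2×9.5 = 398.4 kN·m.

M_A = 398.4 kN·m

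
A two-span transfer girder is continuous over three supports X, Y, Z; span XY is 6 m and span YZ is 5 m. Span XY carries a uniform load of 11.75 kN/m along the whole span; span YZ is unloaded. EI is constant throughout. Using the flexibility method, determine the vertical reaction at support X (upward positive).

R_X = 30.44 kN

Insert a hinge at Y; M_Y is the redundant, and each span becomes simply supported.
End slopes at the hinge Y, treating each span as simply supported:
  span XY: UDL 11.75: wL³/(24EI) = 105.8/EI
  relative rotation θ_0 = (105.8 + 0)/EI = 105.8/EI
A unit hogging moment at Y produces rotation L₁/(3EI) + L₂/(3EI) = 3.667/EI.
Compatibility: M_Y·(L₁+L₂)/(3EI) = θ_0, giving M_Y = 28.84 kN·m (hogging).
Span XY, ΣM about X with M_Y applied at Y: R_Y^{XY}·6 = 211.5 + 28.84, so R_Y^{XY} = 40.06 kN and R_X = 70.5 − 40.06 = 30.44 kN.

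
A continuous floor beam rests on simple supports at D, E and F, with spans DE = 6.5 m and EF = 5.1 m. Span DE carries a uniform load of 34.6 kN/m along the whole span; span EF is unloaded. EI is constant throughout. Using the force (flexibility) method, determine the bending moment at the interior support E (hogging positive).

Insert a hinge at E; M_E is the redundant, and each span becomes simply supported.
Rotations at E on the released spans (each span's end-slope, ×1/EI):
  span DE: UDL 34.6: wL³/(24EI) = 395.9/EI
  relative rotation θ_0 = (395.9 + 0)/EI = 395.9/EI
A unit hogging moment at E produces rotation L₁/(3EI) + L₂/(3EI) = 3.867/EI.
Slope continuity at E: θ_0 = M_E·3.867/EI, so M_E = 395.9/3.867 = 102.4 kN·m (hogging).

M_E = 102.4 kN·m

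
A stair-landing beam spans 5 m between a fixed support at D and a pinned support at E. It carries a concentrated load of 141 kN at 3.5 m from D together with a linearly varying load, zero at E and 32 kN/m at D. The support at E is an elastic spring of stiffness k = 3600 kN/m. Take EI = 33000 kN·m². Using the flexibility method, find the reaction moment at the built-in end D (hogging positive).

M_D = 235.6 kN·m

Release the roller at E. Primary structure: cantilever fixed at D.
Free-end deflection of the primary structure under the applied loading (downward +):
  point load 141 at a = 3.5: Pa²(3L − a)/(6EI) = 3311/EI
  triangular load, peak 32 at the fixed end: w₀L⁴/(30EI) = 666.7/EI
  δ_0 = 3977/EI
Tip deflection under a unit load at E: L³/(3EI) = 41.67/EI.
With EI = 33000 kN·m²: δ_0 = 0.12052 m and δ_{EE} = 0.001263 m/kN.
Compatibility — the spring shortens by R_E/k under the reaction it provides: δ_0 − R_E·δ_{EE} = R_E/k. With 1/k = 0.000278 m/kN, R_E = δ_0 / (δ_{EE} + 1/k) = 0.12052 / (0.001263 + 0.000278) = 78.24 kN.
Moment equilibrium about D: M_D = Σ(load moments about D) − R_E·L = 626.8 − 78.24×5 = 235.6 kN·m.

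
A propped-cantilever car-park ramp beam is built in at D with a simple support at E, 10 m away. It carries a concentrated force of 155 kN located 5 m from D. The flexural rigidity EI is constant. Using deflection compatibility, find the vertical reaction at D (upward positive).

Take the reaction at E as the redundant and release it; the primary structure is a cantilever fixed at D.
Primary-structure tip deflection at E by superposition:
  point load 155 at a = 5: Pa²(3L − a)/(6EI) = 16146/EI
Flexibility coefficient — unit upward force at E: δ_{EE} = L³/(3EI) = 333.3/EI.
Compatibility at E: δ_0 − R_E·δ_{EE} = 0, so R_E = 16146/333.3 = 48.44 kN.
Vertical equilibrium: R_D = ΣP − R_E = 155 − 48.44 = 106.6 kN.

R_D = 106.6 kN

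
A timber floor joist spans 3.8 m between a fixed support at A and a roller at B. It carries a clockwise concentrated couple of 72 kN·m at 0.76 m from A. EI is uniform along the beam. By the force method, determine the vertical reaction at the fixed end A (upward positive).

Release the roller at B. Primary structure: cantilever fixed at A.
Free-end deflection of the primary structure under the applied loading (downward +):
  clockwise couple 72 at a = 0.76: M₀a(2L − a)/(2EI) = 187.1/EI
Flexibility coefficient — unit upward force at B: δ_{BB} = L³/(3EI) = 18.29/EI.
Compatibility at B: δ_0 − R_B·δ_{BB} = 0, so R_B = 187.1/18.29 = 10.23 kN.
Vertical equilibrium: R_A = ΣP − R_B = 0 − 10.23 = -10.23 kN.

R_A = -10.23 kN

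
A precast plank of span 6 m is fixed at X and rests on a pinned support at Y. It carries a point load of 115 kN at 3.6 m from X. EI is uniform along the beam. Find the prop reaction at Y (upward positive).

Remove the prop at Y; the released (primary) structure is a cantilever built in at X.
Downward deflection at the released point Y due to the loads:
  point load 115 at a = 3.6: Pa²(3L − a)/(6EI) = 3577/EI
Flexibility coefficient — unit upward force at Y: δ_{YY} = L³/(3EI) = 72/EI.
The prop prevents deflection at Y: R_Y = δ_0/δ_{YY} = 3577/72 = 49.68 kN.

R_Y = 49.68 kN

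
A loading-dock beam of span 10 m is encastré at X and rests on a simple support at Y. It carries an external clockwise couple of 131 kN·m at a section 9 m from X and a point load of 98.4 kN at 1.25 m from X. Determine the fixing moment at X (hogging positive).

M_X = 37.36 kN·m

Choose R_Y as the redundant. The primary structure is the cantilever fixed at X.
Free-end deflection of the primary structure under the applied loading (downward +):
  clockwise couple 131 at a = 9: M₀a(2L − a)/(2EI) = 6484/EI
  point load 98.4 at a = 1.25: Pa²(3L − a)/(6EI) = 736.7/EI
  δ_0 = 7221/EI
Flexibility coefficient — unit upward force at Y: δ_{YY} = L³/(3EI) = 333.3/EI.
The prop prevents deflection at Y: R_Y = δ_0/δ_{YY} = 7221/333.3 = 21.66 kN.
Moment equilibrium about X: M_X = Σ(load moments about X) − R_Y·L = 254 − 21.66×10 = 37.36 kN·m.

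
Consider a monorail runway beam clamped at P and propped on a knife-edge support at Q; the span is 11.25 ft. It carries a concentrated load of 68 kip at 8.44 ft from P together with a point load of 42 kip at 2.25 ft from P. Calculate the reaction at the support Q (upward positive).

Remove the prop at Q; the released (primary) structure is a cantilever built in at P.
Downward deflection at the released point Q due to the loads:
  point load 68 at a = 8.44: Pa²(3L − a)/(6EI) = 20433/EI
  point load 42 at a = 2.25: Pa²(3L − a)/(6EI) = 1116/EI
  δ_0 = 21549/EI
Tip deflection under a unit load at Q: L³/(3EI) = 474.6/EI.
Compatibility at Q: δ_0 − R_Q·δ_{QQ} = 0, so R_Q = 21549/474.6 = 45.4 kip.

R_Q = 45.4 kip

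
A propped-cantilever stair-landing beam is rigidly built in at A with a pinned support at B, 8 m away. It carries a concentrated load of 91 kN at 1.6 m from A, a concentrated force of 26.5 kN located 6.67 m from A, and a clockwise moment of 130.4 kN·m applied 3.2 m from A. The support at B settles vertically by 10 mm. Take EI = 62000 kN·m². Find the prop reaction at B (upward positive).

R_B = 37.06 kN

Choose R_B as the redundant. The primary structure is the cantilever fixed at A.
Primary-structure tip deflection at B by superposition:
  point load 91 at a = 1.6: Pa²(3L − a)/(6EI) = 869.7/EI
  point load 26.5 at a = 6.67: Pa²(3L − a)/(6EI) = 3405/EI
  clockwise couple 130.4 at a = 3.2: M₀a(2L − a)/(2EI) = 2671/EI
  δ_0 = 6946/EI
Tip deflection under a unit load at B: L³/(3EI) = 170.7/EI.
With EI = 62000 kN·m²: δ_0 = 0.11202 m and δ_{BB} = 0.002753 m/kN.
Compatibility — the beam at B must follow the support down by 0.01 m: δ_0 − R_B·δ_{BB} = 0.01, so R_B = (0.11202 − 0.01)/0.002753 = 37.06 kN.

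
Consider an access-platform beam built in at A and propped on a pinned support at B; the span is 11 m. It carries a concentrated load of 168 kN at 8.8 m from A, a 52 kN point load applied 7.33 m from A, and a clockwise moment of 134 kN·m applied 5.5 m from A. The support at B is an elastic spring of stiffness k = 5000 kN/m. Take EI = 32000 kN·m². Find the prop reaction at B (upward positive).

R_B = 156.7 kN

Remove the prop at B; the released (primary) structure is a cantilever built in at A.
Downward deflection at the released point B due to the loads:
  point load 168 at a = 8.8: Pa²(3L − a)/(6EI) = 52473/EI
  point load 52 at a = 7.33: Pa²(3L − a)/(6EI) = 11953/EI
  clockwise couple 134 at a = 5.5: M₀a(2L − a)/(2EI) = 6080/EI
  δ_0 = 70507/EI
Flexibility coefficient — unit upward force at B: δ_{BB} = L³/(3EI) = 443.7/EI.
With EI = 32000 kN·m²: δ_0 = 2.2033 m and δ_{BB} = 0.013865 m/kN.
Compatibility — the spring shortens by R_B/k under the reaction it provides: δ_0 − R_B·δ_{BB} = R_B/k. With 1/k = 0.0002 m/kN, R_B = δ_0 / (δ_{BB} + 1/k) = 2.2033 / (0.013865 + 0.0002) = 156.7 kN.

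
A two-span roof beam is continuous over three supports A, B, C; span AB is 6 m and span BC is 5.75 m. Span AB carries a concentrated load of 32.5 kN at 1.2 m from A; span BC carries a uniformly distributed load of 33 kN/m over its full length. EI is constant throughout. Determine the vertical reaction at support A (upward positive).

R_A = 13.28 kN

Take M_B as the redundant. Released structure: two simple spans AB and BC with a hinge at B.
Rotations at B on the released spans (each span's end-slope, ×1/EI):
  span AB: point load 32.5 at a = 1.2: Pab(L + a)/(6LEI) = 37.44/EI
  span BC: UDL 33: wL³/(24EI) = 261.4/EI
  relative rotation θ_0 = (37.44 + 261.4)/EI = 298.8/EI
A unit hogging moment at B produces rotation L₁/(3EI) + L₂/(3EI) = 3.917/EI.
Compatibility: M_B·(L₁+L₂)/(3EI) = θ_0, giving M_B = 76.3 kN·m (hogging).
Span AB, ΣM about A with M_B applied at B: R_B^{AB}·6 = 39 + 76.3, so R_B^{AB} = 19.22 kN and R_A = 32.5 − 19.22 = 13.28 kN.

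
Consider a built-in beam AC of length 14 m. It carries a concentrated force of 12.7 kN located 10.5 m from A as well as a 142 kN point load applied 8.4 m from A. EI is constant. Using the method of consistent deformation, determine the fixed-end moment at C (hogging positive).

M_C = 311.3 kN·m

Take the two fixed-end moments M_A, M_C as redundants; the released structure is the simple span AC.
On the primary (simply-supported) span, the end slopes from the loading are:
  at A: point load 12.7 at a = 10.5: Pab(L + b)/(6LEI) = 97.23/EI
  at C: point load 12.7 at a = 10.5: Pab(L + a)/(6LEI) = 136.1/EI
  at A: point load 142 at a = 8.4: Pab(L + b)/(6LEI) = 1559/EI
  at C: point load 142 at a = 8.4: Pab(L + a)/(6LEI) = 1781/EI
  θ_A0 = 1656/EI,  θ_C0 = 1917/EI
Flexibility coefficients: a unit moment at one end gives L/(3EI) there and L/(6EI) at the far end, so f₁₁ = f₂₂ = 4.667/EI and f₁₂ = f₂₁ = 2.333/EI.
Compatibility — zero rotation at each built-in end:
  4.667 M_A + 2.333 M_C = 1656
  2.333 M_A + 4.667 M_C = 1917
Solving the pair gives M_A = 199.2 kN·m and M_C = 311.3 kN·m (hogging).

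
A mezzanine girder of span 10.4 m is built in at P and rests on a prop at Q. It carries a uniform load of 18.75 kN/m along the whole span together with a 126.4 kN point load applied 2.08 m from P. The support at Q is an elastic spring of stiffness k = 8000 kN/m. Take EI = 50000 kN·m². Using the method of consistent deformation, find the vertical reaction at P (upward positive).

R_P = 242.5 kN

Choose R_Q as the redundant. The primary structure is the cantilever fixed at P.
Downward deflection at the released point Q due to the loads:
  UDL 18.75: wL⁴/(8EI) = 27419/EI
  point load 126.4 at a = 2.08: Pa²(3L − a)/(6EI) = 2654/EI
  δ_0 = 30073/EI
Flexibility coefficient — unit upward force at Q: δ_{QQ} = L³/(3EI) = 375/EI.
With EI = 50000 kN·m²: δ_0 = 0.60145 m and δ_{QQ} = 0.007499 m/kN.
Compatibility — the spring shortens by R_Q/k under the reaction it provides: δ_0 − R_Q·δ_{QQ} = R_Q/k. With 1/k = 0.000125 m/kN, R_Q = δ_0 / (δ_{QQ} + 1/k) = 0.60145 / (0.007499 + 0.000125) = 78.89 kN.
Vertical equilibrium: R_P = ΣP − R_Q = 321.4 − 78.89 = 242.5 kN.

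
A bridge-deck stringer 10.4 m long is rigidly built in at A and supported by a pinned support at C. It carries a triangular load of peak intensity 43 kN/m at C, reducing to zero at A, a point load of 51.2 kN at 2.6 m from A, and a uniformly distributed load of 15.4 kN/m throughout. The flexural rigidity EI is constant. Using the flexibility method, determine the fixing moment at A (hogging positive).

M_A = 566.9 kN·m

Choose R_C as the redundant. The primary structure is the cantilever fixed at A.
Downward deflection at the released point C due to the loads:
  triangular load, peak 43 at the free end: 11w₀L⁴/(120EI) = 46112/EI
  point load 51.2 at a = 2.6: Pa²(3L − a)/(6EI) = 1650/EI
  UDL 15.4: wL⁴/(8EI) = 22520/EI
  δ_0 = 70282/EI
Flexibility coefficient — unit upward force at C: δ_{CC} = L³/(3EI) = 375/EI.
The prop prevents deflection at C: R_C = δ_0/δ_{CC} = 70282/375 = 187.4 kN.
Moment equilibrium about A: M_A = Σ(load moments about A) − R_C·L = 2516 − 187.4×10.4 = 566.9 kN·m.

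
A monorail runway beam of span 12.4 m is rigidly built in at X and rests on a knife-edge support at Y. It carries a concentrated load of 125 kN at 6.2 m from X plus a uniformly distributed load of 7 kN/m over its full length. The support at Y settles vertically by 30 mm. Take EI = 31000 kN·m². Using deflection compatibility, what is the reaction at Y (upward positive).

R_Y = 70.15 kN

Take the reaction at Y as the redundant and release it; the primary structure is a cantilever fixed at X.
Primary-structure tip deflection at Y by superposition:
  point load 125 at a = 6.2: Pa²(3L − a)/(6EI) = 24826/EI
  UDL 7: wL⁴/(8EI) = 20687/EI
  δ_0 = 45513/EI
Flexibility coefficient — unit upward force at Y: δ_{YY} = L³/(3EI) = 635.5/EI.
With EI = 31000 kN·m²: δ_0 = 1.4682 m and δ_{YY} = 0.020501 m/kN.
Compatibility — the beam at Y must follow the support down by 0.03 m: δ_0 − R_Y·δ_{YY} = 0.03, so R_Y = (1.4682 − 0.03)/0.020501 = 70.15 kN.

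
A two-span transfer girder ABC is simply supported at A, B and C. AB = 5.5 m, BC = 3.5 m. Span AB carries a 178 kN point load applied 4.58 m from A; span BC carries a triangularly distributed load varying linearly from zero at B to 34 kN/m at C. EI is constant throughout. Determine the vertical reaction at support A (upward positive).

Insert a hinge at B; M_B is the redundant, and each span becomes simply supported.
Rotations at B on the released spans (each span's end-slope, ×1/EI):
  span AB: point load 178 at a = 4.58: Pab(L + a)/(6LEI) = 229.1/EI
  span BC: triangular load, peak 34: 7w₀L³/(360EI) = 28.35/EI
  relative rotation θ_0 = (229.1 + 28.35)/EI = 257.4/EI
A unit hogging moment at B produces rotation L₁/(3EI) + L₂/(3EI) = 3/EI.
Compatibility: M_B·(L₁+L₂)/(3EI) = θ_0, giving M_B = 85.81 kN·m (hogging).
Span AB, ΣM about A with M_B applied at B: R_B^{AB}·5.5 = 815.2 + 85.81, so R_B^{AB} = 163.8 kN and R_A = 178 − 163.8 = 14.17 kN.

R_A = 14.17 kN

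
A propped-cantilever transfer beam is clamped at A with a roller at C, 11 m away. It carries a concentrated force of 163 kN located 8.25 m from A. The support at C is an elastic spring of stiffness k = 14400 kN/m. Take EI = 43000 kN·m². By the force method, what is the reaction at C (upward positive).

Take the reaction at C as the redundant and release it; the primary structure is a cantilever fixed at A.
Downward deflection at the released point C due to the loads:
  point load 163 at a = 8.25: Pa²(3L − a)/(6EI) = 45764/EI
Flexibility coefficient — unit upward force at C: δ_{CC} = L³/(3EI) = 443.7/EI.
With EI = 43000 kN·m²: δ_0 = 1.0643 m and δ_{CC} = 0.010318 m/kN.
Compatibility — the spring shortens by R_C/k under the reaction it provides: δ_0 − R_C·δ_{CC} = R_C/k. With 1/k = 0.000069 m/kN, R_C = δ_0 / (δ_{CC} + 1/k) = 1.0643 / (0.010318 + 0.000069) = 102.5 kN.

R_C = 102.5 kN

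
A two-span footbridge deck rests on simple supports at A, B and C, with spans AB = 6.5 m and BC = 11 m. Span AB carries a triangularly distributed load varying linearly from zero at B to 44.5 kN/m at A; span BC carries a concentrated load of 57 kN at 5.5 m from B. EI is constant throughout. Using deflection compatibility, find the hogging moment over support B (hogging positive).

M_B = 114.6 kN·m

Insert a hinge at B; M_B is the redundant, and each span becomes simply supported.
Rotations at B on the released spans (each span's end-slope, ×1/EI):
  span AB: triangular load, peak 44.5: 7w₀L³/(360EI) = 237.6/EI
  span BC: point load 57 at a = 5.5: Pab(L + b)/(6LEI) = 431.1/EI
  relative rotation θ_0 = (237.6 + 431.1)/EI = 668.7/EI
A unit hogging moment at B produces rotation L₁/(3EI) + L₂/(3EI) = 5.833/EI.
Compatibility: M_B·(L₁+L₂)/(3EI) = θ_0, giving M_B = 114.6 kN·m (hogging).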